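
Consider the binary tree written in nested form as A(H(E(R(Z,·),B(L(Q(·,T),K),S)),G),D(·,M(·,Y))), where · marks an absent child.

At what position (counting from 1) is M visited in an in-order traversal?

In-order visits the left subtree, then the node, then the right subtree.
At A: go left to H.
  At H: go left to E.
    At E: go left to R.
      At R: go left to Z.
        Z is a leaf — visit Z.
      Visit R.
      At R: no right child.
    Visit E.
    At E: go right to B.
      At B: go left to L.
        At L: go left to Q.
          At Q: no left child.
          Visit Q.
          At Q: go right to T.
            T is a leaf — visit T.
        Visit L.
        At L: go right to K.
          K is a leaf — visit K.
      Visit B.
      At B: go right to S.
        S is a leaf — visit S.
  Visit H.
  At H: go right to G.
    G is a leaf — visit G.
Visit A.
At A: go right to D.
  At D: no left child.
  Visit D.
  At D: go right to M.
    At M: no left child.
    Visit M.
    At M: go right to Y.
      Y is a leaf — visit Y.
Full in-order sequence: Z, R, E, Q, T, L, K, B, S, H, G, A, D, M, Y.

14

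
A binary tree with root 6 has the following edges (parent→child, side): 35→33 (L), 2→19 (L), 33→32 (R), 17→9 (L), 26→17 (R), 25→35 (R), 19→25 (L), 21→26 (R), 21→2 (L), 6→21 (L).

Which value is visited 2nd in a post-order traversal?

33

Post-order visits the left subtree, then the right subtree, then the node.
At 6: go left to 21.
  At 21: go left to 2.
    At 2: go left to 19.
      At 19: go left to 25.
        At 25: no left child.
        At 25: go right to 35.
          At 35: go left to 33.
            At 33: no left child.
            At 33: go right to 32.
              32 is a leaf — visit 32.
            Visit 33.
          At 35: no right child.
          Visit 35.
        Visit 25.
      At 19: no right child.
      Visit 19.
    At 2: no right child.
    Visit 2.
  At 21: go right to 26.
    At 26: no left child.
    At 26: go right to 17.
      At 17: go left to 9.
        9 is a leaf — visit 9.
      At 17: no right child.
      Visit 17.
    Visit 26.
  Visit 21.
At 6: no right child.
Visit 6.
Full post-order sequence: 32, 33, 35, 25, 19, 2, 9, 17, 26, 21, 6.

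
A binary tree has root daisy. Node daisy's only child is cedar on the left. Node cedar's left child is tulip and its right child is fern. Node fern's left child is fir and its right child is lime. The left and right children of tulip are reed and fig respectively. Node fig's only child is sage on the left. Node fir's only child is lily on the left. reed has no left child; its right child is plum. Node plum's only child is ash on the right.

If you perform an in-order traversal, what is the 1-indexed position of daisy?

In-order visits the left subtree, then the node, then the right subtree.
At daisy: go left to cedar.
  At cedar: go left to tulip.
    At tulip: go left to reed.
      At reed: no left child.
      Visit reed.
      At reed: go right to plum.
        At plum: no left child.
        Visit plum.
        At plum: go right to ash.
          ash is a leaf — visit ash.
    Visit tulip.
    At tulip: go right to fig.
      At fig: go left to sage.
        sage is a leaf — visit sage.
      Visit fig.
      At fig: no right child.
  Visit cedar.
  At cedar: go right to fern.
    At fern: go left to fir.
      At fir: go left to lily.
        lily is a leaf — visit lily.
      Visit fir.
      At fir: no right child.
    Visit fern.
    At fern: go right to lime.
      lime is a leaf — visit lime.
Visit daisy.
At daisy: no right child.
Full in-order sequence: reed, plum, ash, tulip, sage, fig, cedar, lily, fir, fern, lime, daisy.

12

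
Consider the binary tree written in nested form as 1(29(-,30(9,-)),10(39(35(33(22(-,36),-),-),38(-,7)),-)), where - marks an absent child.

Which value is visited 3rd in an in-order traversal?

In-order visits the left subtree, then the node, then the right subtree.
At 1: go left to 29.
  At 29: no left child.
  Visit 29.
  At 29: go right to 30.
    At 30: go left to 9.
      9 is a leaf — visit 9.
    Visit 30.
    At 30: no right child.
Visit 1.
At 1: go right to 10.
  At 10: go left to 39.
    At 39: go left to 35.
      At 35: go left to 33.
        At 33: go left to 22.
          At 22: no left child.
          Visit 22.
          At 22: go right to 36.
            36 is a leaf — visit 36.
        Visit 33.
        At 33: no right child.
      Visit 35.
      At 35: no right child.
    Visit 39.
    At 39: go right to 38.
      At 38: no left child.
      Visit 38.
      At 38: go right to 7.
        7 is a leaf — visit 7.
  Visit 10.
  At 10: no right child.
Full in-order sequence: 29, 9, 30, 1, 22, 36, 33, 35, 39, 38, 7, 10.

30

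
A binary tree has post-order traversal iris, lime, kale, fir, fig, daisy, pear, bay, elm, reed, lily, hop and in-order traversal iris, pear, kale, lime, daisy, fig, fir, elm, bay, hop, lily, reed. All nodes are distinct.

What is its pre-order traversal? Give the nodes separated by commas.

hop, elm, pear, iris, daisy, kale, lime, fig, fir, bay, lily, reed

The last element of post-order is the root; it splits in-order into left and right subtrees.
Root hop: left subtree has 9 nodes {iris, pear, kale, lime, daisy, fig, fir, elm, bay}, right has 2 {lily, reed}.
  Root elm: left subtree has 7 nodes {iris, pear, kale, lime, daisy, fig, fir}, right has 1 {bay}.
    Root pear: left subtree has 1 node {iris}, right has 5 {kale, lime, daisy, fig, fir}.
      Root daisy: left subtree has 2 nodes {kale, lime}, right has 2 {fig, fir}.
        Root kale: left subtree has 0 nodes { }, right has 1 {lime}.
        Root fig: left subtree has 0 nodes { }, right has 1 {fir}.
  Root lily: left subtree has 0 nodes { }, right has 1 {reed}.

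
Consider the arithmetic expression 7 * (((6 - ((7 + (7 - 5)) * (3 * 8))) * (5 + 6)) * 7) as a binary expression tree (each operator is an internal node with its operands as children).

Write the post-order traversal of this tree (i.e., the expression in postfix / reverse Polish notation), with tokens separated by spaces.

7 6 7 7 5 - + 3 8 * * - 5 6 + * 7 * *

Post-order on an expression tree gives postfix notation: for each operator, emit left operand, right operand, then the operator.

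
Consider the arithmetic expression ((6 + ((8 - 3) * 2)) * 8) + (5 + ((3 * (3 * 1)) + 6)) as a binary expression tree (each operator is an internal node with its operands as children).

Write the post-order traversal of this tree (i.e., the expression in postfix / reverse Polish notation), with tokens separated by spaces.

Post-order on an expression tree gives postfix notation: for each operator, emit left operand, right operand, then the operator.

6 8 3 - 2 * + 8 * 5 3 3 1 * * 6 + + +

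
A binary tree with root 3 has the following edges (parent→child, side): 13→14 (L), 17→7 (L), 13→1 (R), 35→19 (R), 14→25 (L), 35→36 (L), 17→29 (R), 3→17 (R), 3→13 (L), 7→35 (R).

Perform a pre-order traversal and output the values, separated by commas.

Pre-order visits the node, then its left subtree, then its right subtree.
Visit 3.
At 3: go left to 13.
  Visit 13.
  At 13: go left to 14.
    Visit 14.
    At 14: go left to 25.
      25 is a leaf — visit 25.
    At 14: no right child.
  At 13: go right to 1.
    1 is a leaf — visit 1.
At 3: go right to 17.
  Visit 17.
  At 17: go left to 7.
    Visit 7.
    At 7: no left child.
    At 7: go right to 35.
      Visit 35.
      At 35: go left to 36.
        36 is a leaf — visit 36.
      At 35: go right to 19.
        19 is a leaf — visit 19.
  At 17: go right to 29.
    29 is a leaf — visit 29.

3, 13, 14, 25, 1, 17, 7, 35, 36, 19, 29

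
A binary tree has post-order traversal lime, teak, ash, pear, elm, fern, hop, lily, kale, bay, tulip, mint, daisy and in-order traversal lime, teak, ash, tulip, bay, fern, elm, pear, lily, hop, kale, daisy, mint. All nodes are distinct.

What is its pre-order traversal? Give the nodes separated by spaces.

daisy tulip ash teak lime bay kale lily fern elm pear hop mint

The last element of post-order is the root; it splits in-order into left and right subtrees.
Root daisy: left subtree has 11 nodes {lime, teak, ash, tulip, bay, fern, elm, pear, lily, hop, kale}, right has 1 {mint}.
  Root tulip: left subtree has 3 nodes {lime, teak, ash}, right has 7 {bay, fern, elm, pear, lily, hop, kale}.
    Root ash: left subtree has 2 nodes {lime, teak}, right has 0 { }.
      Root teak: left subtree has 1 node {lime}, right has 0 { }.
    Root bay: left subtree has 0 nodes { }, right has 6 {fern, elm, pear, lily, hop, kale}.
      Root kale: left subtree has 5 nodes {fern, elm, pear, lily, hop}, right has 0 { }.
        Root lily: left subtree has 3 nodes {fern, elm, pear}, right has 1 {hop}.
          Root fern: left subtree has 0 nodes { }, right has 2 {elm, pear}.
            Root elm: left subtree has 0 nodes { }, right has 1 {pear}.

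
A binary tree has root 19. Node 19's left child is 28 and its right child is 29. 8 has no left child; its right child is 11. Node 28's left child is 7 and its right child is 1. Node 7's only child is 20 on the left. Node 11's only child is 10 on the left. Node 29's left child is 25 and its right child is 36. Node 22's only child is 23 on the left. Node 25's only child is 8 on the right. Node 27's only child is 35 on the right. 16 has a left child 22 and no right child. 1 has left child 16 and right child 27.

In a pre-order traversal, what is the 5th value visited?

1

Pre-order visits the node, then its left subtree, then its right subtree.
Visit 19.
At 19: go left to 28.
  Visit 28.
  At 28: go left to 7.
    Visit 7.
    At 7: go left to 20.
      20 is a leaf — visit 20.
    At 7: no right child.
  At 28: go right to 1.
    Visit 1.
    At 1: go left to 16.
      Visit 16.
      At 16: go left to 22.
        Visit 22.
        At 22: go left to 23.
          23 is a leaf — visit 23.
        At 22: no right child.
      At 16: no right child.
    At 1: go right to 27.
      Visit 27.
      At 27: no left child.
      At 27: go right to 35.
        35 is a leaf — visit 35.
At 19: go right to 29.
  Visit 29.
  At 29: go left to 25.
    Visit 25.
    At 25: no left child.
    At 25: go right to 8.
      Visit 8.
      At 8: no left child.
      At 8: go right to 11.
        Visit 11.
        At 11: go left to 10.
          10 is a leaf — visit 10.
        At 11: no right child.
  At 29: go right to 36.
    36 is a leaf — visit 36.
Full pre-order sequence: 19, 28, 7, 20, 1, 16, 22, 23, 27, 35, 29, 25, 8, 11, 10, 36.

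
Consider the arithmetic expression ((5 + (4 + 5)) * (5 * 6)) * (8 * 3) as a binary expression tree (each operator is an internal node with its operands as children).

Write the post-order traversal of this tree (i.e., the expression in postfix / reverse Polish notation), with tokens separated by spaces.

5 4 5 + + 5 6 * * 8 3 * *

Post-order on an expression tree gives postfix notation: for each operator, emit left operand, right operand, then the operator.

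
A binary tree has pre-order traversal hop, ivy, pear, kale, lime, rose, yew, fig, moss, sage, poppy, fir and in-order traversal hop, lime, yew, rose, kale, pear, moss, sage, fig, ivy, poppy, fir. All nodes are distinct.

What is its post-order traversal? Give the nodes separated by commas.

yew, rose, lime, kale, sage, moss, fig, pear, fir, poppy, ivy, hop

The first element of pre-order is the root; it splits in-order into left and right subtrees.
Root hop: left subtree has 0 nodes { }, right has 11 {lime, yew, rose, kale, pear, moss, sage, fig, ivy, poppy, fir}.
  Root ivy: left subtree has 8 nodes {lime, yew, rose, kale, pear, moss, sage, fig}, right has 2 {poppy, fir}.
    Root pear: left subtree has 4 nodes {lime, yew, rose, kale}, right has 3 {moss, sage, fig}.
      Root kale: left subtree has 3 nodes {lime, yew, rose}, right has 0 { }.
        Root lime: left subtree has 0 nodes { }, right has 2 {yew, rose}.
          Root rose: left subtree has 1 node {yew}, right has 0 { }.
      Root fig: left subtree has 2 nodes {moss, sage}, right has 0 { }.
        Root moss: left subtree has 0 nodes { }, right has 1 {sage}.
    Root poppy: left subtree has 0 nodes { }, right has 1 {fir}.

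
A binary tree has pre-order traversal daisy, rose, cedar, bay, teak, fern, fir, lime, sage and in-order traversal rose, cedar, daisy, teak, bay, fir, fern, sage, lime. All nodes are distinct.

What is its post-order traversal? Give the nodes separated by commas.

cedar, rose, teak, fir, sage, lime, fern, bay, daisy

The first element of pre-order is the root; it splits in-order into left and right subtrees.
Root daisy: left subtree has 2 nodes {rose, cedar}, right has 6 {teak, bay, fir, fern, sage, lime}.
  Root rose: left subtree has 0 nodes { }, right has 1 {cedar}.
  Root bay: left subtree has 1 node {teak}, right has 4 {fir, fern, sage, lime}.
    Root fern: left subtree has 1 node {fir}, right has 2 {sage, lime}.
      Root lime: left subtree has 1 node {sage}, right has 0 { }.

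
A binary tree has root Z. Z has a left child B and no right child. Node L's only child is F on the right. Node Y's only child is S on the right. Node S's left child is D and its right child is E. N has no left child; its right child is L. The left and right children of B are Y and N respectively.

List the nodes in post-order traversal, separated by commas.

Post-order visits the left subtree, then the right subtree, then the node.
At Z: go left to B.
  At B: go left to Y.
    At Y: no left child.
    At Y: go right to S.
      At S: go left to D.
        D is a leaf — visit D.
      At S: go right to E.
        E is a leaf — visit E.
      Visit S.
    Visit Y.
  At B: go right to N.
    At N: no left child.
    At N: go right to L.
      At L: no left child.
      At L: go right to F.
        F is a leaf — visit F.
      Visit L.
    Visit N.
  Visit B.
At Z: no right child.
Visit Z.

D, E, S, Y, F, L, N, B, Z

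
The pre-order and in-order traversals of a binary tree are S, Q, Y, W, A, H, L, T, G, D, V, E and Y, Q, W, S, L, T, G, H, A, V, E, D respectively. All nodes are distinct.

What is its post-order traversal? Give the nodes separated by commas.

The first element of pre-order is the root; it splits in-order into left and right subtrees.
Root S: left subtree has 3 nodes {Y, Q, W}, right has 8 {L, T, G, H, A, V, E, D}.
  Root Q: left subtree has 1 node {Y}, right has 1 {W}.
  Root A: left subtree has 4 nodes {L, T, G, H}, right has 3 {V, E, D}.
    Root H: left subtree has 3 nodes {L, T, G}, right has 0 { }.
      Root L: left subtree has 0 nodes { }, right has 2 {T, G}.
        Root T: left subtree has 0 nodes { }, right has 1 {G}.
    Root D: left subtree has 2 nodes {V, E}, right has 0 { }.
      Root V: left subtree has 0 nodes { }, right has 1 {E}.

Y, W, Q, G, T, L, H, E, V, D, A, S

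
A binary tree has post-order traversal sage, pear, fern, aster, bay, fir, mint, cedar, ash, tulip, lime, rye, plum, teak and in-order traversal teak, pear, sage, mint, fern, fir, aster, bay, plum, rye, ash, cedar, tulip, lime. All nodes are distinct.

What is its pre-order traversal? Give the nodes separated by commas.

The last element of post-order is the root; it splits in-order into left and right subtrees.
Root teak: left subtree has 0 nodes { }, right has 13 {pear, sage, mint, fern, fir, aster, bay, plum, rye, ash, cedar, tulip, lime}.
  Root plum: left subtree has 7 nodes {pear, sage, mint, fern, fir, aster, bay}, right has 5 {rye, ash, cedar, tulip, lime}.
    Root mint: left subtree has 2 nodes {pear, sage}, right has 4 {fern, fir, aster, bay}.
      Root pear: left subtree has 0 nodes { }, right has 1 {sage}.
      Root fir: left subtree has 1 node {fern}, right has 2 {aster, bay}.
        Root bay: left subtree has 1 node {aster}, right has 0 { }.
    Root rye: left subtree has 0 nodes { }, right has 4 {ash, cedar, tulip, lime}.
      Root lime: left subtree has 3 nodes {ash, cedar, tulip}, right has 0 { }.
        Root tulip: left subtree has 2 nodes {ash, cedar}, right has 0 { }.
          Root ash: left subtree has 0 nodes { }, right has 1 {cedar}.

teak, plum, mint, pear, sage, fir, fern, bay, aster, rye, lime, tulip, ash, cedar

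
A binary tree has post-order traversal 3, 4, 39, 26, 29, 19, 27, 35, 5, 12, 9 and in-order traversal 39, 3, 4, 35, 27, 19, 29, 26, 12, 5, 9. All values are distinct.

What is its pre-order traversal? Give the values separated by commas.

9, 12, 35, 39, 4, 3, 27, 19, 29, 26, 5

The last element of post-order is the root; it splits in-order into left and right subtrees.
Root 9: left subtree has 10 nodes {39, 3, 4, 35, 27, 19, 29, 26, 12, 5}, right has 0 { }.
  Root 12: left subtree has 8 nodes {39, 3, 4, 35, 27, 19, 29, 26}, right has 1 {5}.
    Root 35: left subtree has 3 nodes {39, 3, 4}, right has 4 {27, 19, 29, 26}.
      Root 39: left subtree has 0 nodes { }, right has 2 {3, 4}.
        Root 4: left subtree has 1 node {3}, right has 0 { }.
      Root 27: left subtree has 0 nodes { }, right has 3 {19, 29, 26}.
        Root 19: left subtree has 0 nodes { }, right has 2 {29, 26}.
          Root 29: left subtree has 0 nodes { }, right has 1 {26}.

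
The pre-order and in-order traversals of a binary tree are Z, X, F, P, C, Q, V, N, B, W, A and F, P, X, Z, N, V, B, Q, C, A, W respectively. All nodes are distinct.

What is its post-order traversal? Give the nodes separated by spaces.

The first element of pre-order is the root; it splits in-order into left and right subtrees.
Root Z: left subtree has 3 nodes {F, P, X}, right has 7 {N, V, B, Q, C, A, W}.
  Root X: left subtree has 2 nodes {F, P}, right has 0 { }.
    Root F: left subtree has 0 nodes { }, right has 1 {P}.
  Root C: left subtree has 4 nodes {N, V, B, Q}, right has 2 {A, W}.
    Root Q: left subtree has 3 nodes {N, V, B}, right has 0 { }.
      Root V: left subtree has 1 node {N}, right has 1 {B}.
    Root W: left subtree has 1 node {A}, right has 0 { }.

P F X N B V Q A W C Z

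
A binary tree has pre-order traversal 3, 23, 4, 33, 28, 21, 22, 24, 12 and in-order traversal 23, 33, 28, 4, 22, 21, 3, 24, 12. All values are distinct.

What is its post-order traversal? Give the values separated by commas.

28, 33, 22, 21, 4, 23, 12, 24, 3

The first element of pre-order is the root; it splits in-order into left and right subtrees.
Root 3: left subtree has 6 nodes {23, 33, 28, 4, 22, 21}, right has 2 {24, 12}.
  Root 23: left subtree has 0 nodes { }, right has 5 {33, 28, 4, 22, 21}.
    Root 4: left subtree has 2 nodes {33, 28}, right has 2 {22, 21}.
      Root 33: left subtree has 0 nodes { }, right has 1 {28}.
      Root 21: left subtree has 1 node {22}, right has 0 { }.
  Root 24: left subtree has 0 nodes { }, right has 1 {12}.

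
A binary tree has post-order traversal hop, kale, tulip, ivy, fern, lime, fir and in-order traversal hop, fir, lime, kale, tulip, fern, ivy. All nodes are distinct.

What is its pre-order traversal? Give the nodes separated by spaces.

fir hop lime fern tulip kale ivy

The last element of post-order is the root; it splits in-order into left and right subtrees.
Root fir: left subtree has 1 node {hop}, right has 5 {lime, kale, tulip, fern, ivy}.
  Root lime: left subtree has 0 nodes { }, right has 4 {kale, tulip, fern, ivy}.
    Root fern: left subtree has 2 nodes {kale, tulip}, right has 1 {ivy}.
      Root tulip: left subtree has 1 node {kale}, right has 0 { }.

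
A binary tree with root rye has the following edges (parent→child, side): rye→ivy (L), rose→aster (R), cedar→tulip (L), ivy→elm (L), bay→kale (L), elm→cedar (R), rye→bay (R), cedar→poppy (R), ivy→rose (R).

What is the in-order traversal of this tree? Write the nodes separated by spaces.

In-order visits the left subtree, then the node, then the right subtree.
At rye: go left to ivy.
  At ivy: go left to elm.
    At elm: no left child.
    Visit elm.
    At elm: go right to cedar.
      At cedar: go left to tulip.
        tulip is a leaf — visit tulip.
      Visit cedar.
      At cedar: go right to poppy.
        poppy is a leaf — visit poppy.
  Visit ivy.
  At ivy: go right to rose.
    At rose: no left child.
    Visit rose.
    At rose: go right to aster.
      aster is a leaf — visit aster.
Visit rye.
At rye: go right to bay.
  At bay: go left to kale.
    kale is a leaf — visit kale.
  Visit bay.
  At bay: no right child.

elm tulip cedar poppy ivy rose aster rye kale bay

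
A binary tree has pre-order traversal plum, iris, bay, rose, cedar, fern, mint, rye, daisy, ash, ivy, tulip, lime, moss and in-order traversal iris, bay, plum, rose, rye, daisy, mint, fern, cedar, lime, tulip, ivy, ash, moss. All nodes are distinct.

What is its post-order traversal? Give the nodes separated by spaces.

The first element of pre-order is the root; it splits in-order into left and right subtrees.
Root plum: left subtree has 2 nodes {iris, bay}, right has 11 {rose, rye, daisy, mint, fern, cedar, lime, tulip, ivy, ash, moss}.
  Root iris: left subtree has 0 nodes { }, right has 1 {bay}.
  Root rose: left subtree has 0 nodes { }, right has 10 {rye, daisy, mint, fern, cedar, lime, tulip, ivy, ash, moss}.
    Root cedar: left subtree has 4 nodes {rye, daisy, mint, fern}, right has 5 {lime, tulip, ivy, ash, moss}.
      Root fern: left subtree has 3 nodes {rye, daisy, mint}, right has 0 { }.
        Root mint: left subtree has 2 nodes {rye, daisy}, right has 0 { }.
          Root rye: left subtree has 0 nodes { }, right has 1 {daisy}.
      Root ash: left subtree has 3 nodes {lime, tulip, ivy}, right has 1 {moss}.
        Root ivy: left subtree has 2 nodes {lime, tulip}, right has 0 { }.
          Root tulip: left subtree has 1 node {lime}, right has 0 { }.

bay iris daisy rye mint fern lime tulip ivy moss ash cedar rose plum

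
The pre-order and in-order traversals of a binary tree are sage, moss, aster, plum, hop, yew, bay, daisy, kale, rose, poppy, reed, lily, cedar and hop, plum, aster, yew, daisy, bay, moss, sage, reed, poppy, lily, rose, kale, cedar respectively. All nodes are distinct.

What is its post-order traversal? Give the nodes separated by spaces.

hop plum daisy bay yew aster moss reed lily poppy rose cedar kale sage

The first element of pre-order is the root; it splits in-order into left and right subtrees.
Root sage: left subtree has 7 nodes {hop, plum, aster, yew, daisy, bay, moss}, right has 6 {reed, poppy, lily, rose, kale, cedar}.
  Root moss: left subtree has 6 nodes {hop, plum, aster, yew, daisy, bay}, right has 0 { }.
    Root aster: left subtree has 2 nodes {hop, plum}, right has 3 {yew, daisy, bay}.
      Root plum: left subtree has 1 node {hop}, right has 0 { }.
      Root yew: left subtree has 0 nodes { }, right has 2 {daisy, bay}.
        Root bay: left subtree has 1 node {daisy}, right has 0 { }.
  Root kale: left subtree has 4 nodes {reed, poppy, lily, rose}, right has 1 {cedar}.
    Root rose: left subtree has 3 nodes {reed, poppy, lily}, right has 0 { }.
      Root poppy: left subtree has 1 node {reed}, right has 1 {lily}.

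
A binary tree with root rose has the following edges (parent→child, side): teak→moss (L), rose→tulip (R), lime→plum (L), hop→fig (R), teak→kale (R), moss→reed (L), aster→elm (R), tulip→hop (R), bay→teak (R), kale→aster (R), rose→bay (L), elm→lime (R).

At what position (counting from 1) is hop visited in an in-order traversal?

12

In-order visits the left subtree, then the node, then the right subtree.
At rose: go left to bay.
  At bay: no left child.
  Visit bay.
  At bay: go right to teak.
    At teak: go left to moss.
      At moss: go left to reed.
        reed is a leaf — visit reed.
      Visit moss.
      At moss: no right child.
    Visit teak.
    At teak: go right to kale.
      At kale: no left child.
      Visit kale.
      At kale: go right to aster.
        At aster: no left child.
        Visit aster.
        At aster: go right to elm.
          At elm: no left child.
          Visit elm.
          At elm: go right to lime.
            At lime: go left to plum.
              plum is a leaf — visit plum.
            Visit lime.
            At lime: no right child.
Visit rose.
At rose: go right to tulip.
  At tulip: no left child.
  Visit tulip.
  At tulip: go right to hop.
    At hop: no left child.
    Visit hop.
    At hop: go right to fig.
      fig is a leaf — visit fig.
Full in-order sequence: bay, reed, moss, teak, kale, aster, elm, plum, lime, rose, tulip, hop, fig.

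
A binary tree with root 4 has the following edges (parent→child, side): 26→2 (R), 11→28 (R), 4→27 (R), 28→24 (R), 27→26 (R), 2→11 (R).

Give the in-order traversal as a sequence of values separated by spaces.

4 27 26 2 11 28 24

In-order visits the left subtree, then the node, then the right subtree.
At 4: no left child.
Visit 4.
At 4: go right to 27.
  At 27: no left child.
  Visit 27.
  At 27: go right to 26.
    At 26: no left child.
    Visit 26.
    At 26: go right to 2.
      At 2: no left child.
      Visit 2.
      At 2: go right to 11.
        At 11: no left child.
        Visit 11.
        At 11: go right to 28.
          At 28: no left child.
          Visit 28.
          At 28: go right to 24.
            24 is a leaf — visit 24.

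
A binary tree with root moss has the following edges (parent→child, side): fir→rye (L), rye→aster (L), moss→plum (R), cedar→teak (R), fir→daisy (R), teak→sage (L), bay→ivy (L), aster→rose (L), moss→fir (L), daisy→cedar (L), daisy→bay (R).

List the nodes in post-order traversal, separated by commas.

Post-order visits the left subtree, then the right subtree, then the node.
At moss: go left to fir.
  At fir: go left to rye.
    At rye: go left to aster.
      At aster: go left to rose.
        rose is a leaf — visit rose.
      At aster: no right child.
      Visit aster.
    At rye: no right child.
    Visit rye.
  At fir: go right to daisy.
    At daisy: go left to cedar.
      At cedar: no left child.
      At cedar: go right to teak.
        At teak: go left to sage.
          sage is a leaf — visit sage.
        At teak: no right child.
        Visit teak.
      Visit cedar.
    At daisy: go right to bay.
      At bay: go left to ivy.
        ivy is a leaf — visit ivy.
      At bay: no right child.
      Visit bay.
    Visit daisy.
  Visit fir.
At moss: go right to plum.
  plum is a leaf — visit plum.
Visit moss.

rose, aster, rye, sage, teak, cedar, ivy, bay, daisy, fir, plum, moss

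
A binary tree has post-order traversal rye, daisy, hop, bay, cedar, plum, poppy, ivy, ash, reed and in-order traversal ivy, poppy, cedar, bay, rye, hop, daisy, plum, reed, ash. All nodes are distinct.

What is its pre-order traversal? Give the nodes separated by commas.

The last element of post-order is the root; it splits in-order into left and right subtrees.
Root reed: left subtree has 8 nodes {ivy, poppy, cedar, bay, rye, hop, daisy, plum}, right has 1 {ash}.
  Root ivy: left subtree has 0 nodes { }, right has 7 {poppy, cedar, bay, rye, hop, daisy, plum}.
    Root poppy: left subtree has 0 nodes { }, right has 6 {cedar, bay, rye, hop, daisy, plum}.
      Root plum: left subtree has 5 nodes {cedar, bay, rye, hop, daisy}, right has 0 { }.
        Root cedar: left subtree has 0 nodes { }, right has 4 {bay, rye, hop, daisy}.
          Root bay: left subtree has 0 nodes { }, right has 3 {rye, hop, daisy}.
            Root hop: left subtree has 1 node {rye}, right has 1 {daisy}.

reed, ivy, poppy, plum, cedar, bay, hop, rye, daisy, ash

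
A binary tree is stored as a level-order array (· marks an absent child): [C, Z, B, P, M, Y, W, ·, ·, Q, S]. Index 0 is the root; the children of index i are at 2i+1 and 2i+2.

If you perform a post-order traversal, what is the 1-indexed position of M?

Post-order visits the left subtree, then the right subtree, then the node.
At C: go left to Z.
  At Z: go left to P.
    P is a leaf — visit P.
  At Z: go right to M.
    At M: go left to Q.
      Q is a leaf — visit Q.
    At M: go right to S.
      S is a leaf — visit S.
    Visit M.
  Visit Z.
At C: go right to B.
  At B: go left to Y.
    Y is a leaf — visit Y.
  At B: go right to W.
    W is a leaf — visit W.
  Visit B.
Visit C.
Full post-order sequence: P, Q, S, M, Z, Y, W, B, C.

4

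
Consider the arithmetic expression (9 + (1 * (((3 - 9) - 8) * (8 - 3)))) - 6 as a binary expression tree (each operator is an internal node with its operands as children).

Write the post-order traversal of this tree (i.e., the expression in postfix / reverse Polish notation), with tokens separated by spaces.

Post-order on an expression tree gives postfix notation: for each operator, emit left operand, right operand, then the operator.

9 1 3 9 - 8 - 8 3 - * * + 6 -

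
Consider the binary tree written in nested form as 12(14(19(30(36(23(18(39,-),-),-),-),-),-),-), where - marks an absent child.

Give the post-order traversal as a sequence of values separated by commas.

39, 18, 23, 36, 30, 19, 14, 12

Post-order visits the left subtree, then the right subtree, then the node.
At 12: go left to 14.
  At 14: go left to 19.
    At 19: go left to 30.
      At 30: go left to 36.
        At 36: go left to 23.
          At 23: go left to 18.
            At 18: go left to 39.
              39 is a leaf — visit 39.
            At 18: no right child.
            Visit 18.
          At 23: no right child.
          Visit 23.
        At 36: no right child.
        Visit 36.
      At 30: no right child.
      Visit 30.
    At 19: no right child.
    Visit 19.
  At 14: no right child.
  Visit 14.
At 12: no right child.
Visit 12.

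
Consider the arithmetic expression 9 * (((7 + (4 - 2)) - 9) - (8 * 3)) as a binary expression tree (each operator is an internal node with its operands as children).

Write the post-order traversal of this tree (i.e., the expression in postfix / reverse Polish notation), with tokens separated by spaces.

9 7 4 2 - + 9 - 8 3 * - *

Post-order on an expression tree gives postfix notation: for each operator, emit left operand, right operand, then the operator.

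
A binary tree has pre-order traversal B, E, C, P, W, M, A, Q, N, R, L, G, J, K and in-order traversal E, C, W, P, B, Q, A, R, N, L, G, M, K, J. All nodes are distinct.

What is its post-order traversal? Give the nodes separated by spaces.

W P C E Q R G L N A K J M B

The first element of pre-order is the root; it splits in-order into left and right subtrees.
Root B: left subtree has 4 nodes {E, C, W, P}, right has 9 {Q, A, R, N, L, G, M, K, J}.
  Root E: left subtree has 0 nodes { }, right has 3 {C, W, P}.
    Root C: left subtree has 0 nodes { }, right has 2 {W, P}.
      Root P: left subtree has 1 node {W}, right has 0 { }.
  Root M: left subtree has 6 nodes {Q, A, R, N, L, G}, right has 2 {K, J}.
    Root A: left subtree has 1 node {Q}, right has 4 {R, N, L, G}.
      Root N: left subtree has 1 node {R}, right has 2 {L, G}.
        Root L: left subtree has 0 nodes { }, right has 1 {G}.
    Root J: left subtree has 1 node {K}, right has 0 { }.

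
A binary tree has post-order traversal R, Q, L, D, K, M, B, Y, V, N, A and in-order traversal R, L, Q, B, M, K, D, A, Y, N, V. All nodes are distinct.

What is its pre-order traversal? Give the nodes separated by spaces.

The last element of post-order is the root; it splits in-order into left and right subtrees.
Root A: left subtree has 7 nodes {R, L, Q, B, M, K, D}, right has 3 {Y, N, V}.
  Root B: left subtree has 3 nodes {R, L, Q}, right has 3 {M, K, D}.
    Root L: left subtree has 1 node {R}, right has 1 {Q}.
    Root M: left subtree has 0 nodes { }, right has 2 {K, D}.
      Root K: left subtree has 0 nodes { }, right has 1 {D}.
  Root N: left subtree has 1 node {Y}, right has 1 {V}.

A B L R Q M K D N Y V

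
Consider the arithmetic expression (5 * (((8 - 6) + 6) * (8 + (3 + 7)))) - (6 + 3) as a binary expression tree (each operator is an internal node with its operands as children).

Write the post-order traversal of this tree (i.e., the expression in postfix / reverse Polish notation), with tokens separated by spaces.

Post-order on an expression tree gives postfix notation: for each operator, emit left operand, right operand, then the operator.

5 8 6 - 6 + 8 3 7 + + * * 6 3 + -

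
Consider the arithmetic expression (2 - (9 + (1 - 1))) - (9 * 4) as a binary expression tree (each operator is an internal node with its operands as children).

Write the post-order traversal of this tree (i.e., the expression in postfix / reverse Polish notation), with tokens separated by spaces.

2 9 1 1 - + - 9 4 * -

Post-order on an expression tree gives postfix notation: for each operator, emit left operand, right operand, then the operator.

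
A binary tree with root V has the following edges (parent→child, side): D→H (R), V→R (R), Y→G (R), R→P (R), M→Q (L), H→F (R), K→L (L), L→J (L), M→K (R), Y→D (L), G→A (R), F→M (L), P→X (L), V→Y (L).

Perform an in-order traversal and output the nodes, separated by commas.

D, H, Q, M, J, L, K, F, Y, G, A, V, R, X, P

In-order visits the left subtree, then the node, then the right subtree.
At V: go left to Y.
  At Y: go left to D.
    At D: no left child.
    Visit D.
    At D: go right to H.
      At H: no left child.
      Visit H.
      At H: go right to F.
        At F: go left to M.
          At M: go left to Q.
            Q is a leaf — visit Q.
          Visit M.
          At M: go right to K.
            At K: go left to L.
              At L: go left to J.
                J is a leaf — visit J.
              Visit L.
              At L: no right child.
            Visit K.
            At K: no right child.
        Visit F.
        At F: no right child.
  Visit Y.
  At Y: go right to G.
    At G: no left child.
    Visit G.
    At G: go right to A.
      A is a leaf — visit A.
Visit V.
At V: go right to R.
  At R: no left child.
  Visit R.
  At R: go right to P.
    At P: go left to X.
      X is a leaf — visit X.
    Visit P.
    At P: no right child.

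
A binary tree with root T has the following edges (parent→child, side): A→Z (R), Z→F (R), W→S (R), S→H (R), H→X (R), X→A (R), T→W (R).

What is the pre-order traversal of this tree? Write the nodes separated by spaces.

T W S H X A Z F

Pre-order visits the node, then its left subtree, then its right subtree.
Visit T.
At T: no left child.
At T: go right to W.
  Visit W.
  At W: no left child.
  At W: go right to S.
    Visit S.
    At S: no left child.
    At S: go right to H.
      Visit H.
      At H: no left child.
      At H: go right to X.
        Visit X.
        At X: no left child.
        At X: go right to A.
          Visit A.
          At A: no left child.
          At A: go right to Z.
            Visit Z.
            At Z: no left child.
            At Z: go right to F.
              F is a leaf — visit F.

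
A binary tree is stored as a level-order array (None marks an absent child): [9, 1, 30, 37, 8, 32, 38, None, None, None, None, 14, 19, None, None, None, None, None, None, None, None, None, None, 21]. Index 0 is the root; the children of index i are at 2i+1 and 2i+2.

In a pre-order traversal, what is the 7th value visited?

14

Pre-order visits the node, then its left subtree, then its right subtree.
Visit 9.
At 9: go left to 1.
  Visit 1.
  At 1: go left to 37.
    37 is a leaf — visit 37.
  At 1: go right to 8.
    8 is a leaf — visit 8.
At 9: go right to 30.
  Visit 30.
  At 30: go left to 32.
    Visit 32.
    At 32: go left to 14.
      Visit 14.
      At 14: go left to 21.
        21 is a leaf — visit 21.
      At 14: no right child.
    At 32: go right to 19.
      19 is a leaf — visit 19.
  At 30: go right to 38.
    38 is a leaf — visit 38.
Full pre-order sequence: 9, 1, 37, 8, 30, 32, 14, 21, 19, 38.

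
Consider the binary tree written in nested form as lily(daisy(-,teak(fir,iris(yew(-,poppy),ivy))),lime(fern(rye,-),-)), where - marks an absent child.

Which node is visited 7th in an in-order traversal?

ivy

In-order visits the left subtree, then the node, then the right subtree.
At lily: go left to daisy.
  At daisy: no left child.
  Visit daisy.
  At daisy: go right to teak.
    At teak: go left to fir.
      fir is a leaf — visit fir.
    Visit teak.
    At teak: go right to iris.
      At iris: go left to yew.
        At yew: no left child.
        Visit yew.
        At yew: go right to poppy.
          poppy is a leaf — visit poppy.
      Visit iris.
      At iris: go right to ivy.
        ivy is a leaf — visit ivy.
Visit lily.
At lily: go right to lime.
  At lime: go left to fern.
    At fern: go left to rye.
      rye is a leaf — visit rye.
    Visit fern.
    At fern: no right child.
  Visit lime.
  At lime: no right child.
Full in-order sequence: daisy, fir, teak, yew, poppy, iris, ivy, lily, rye, fern, lime.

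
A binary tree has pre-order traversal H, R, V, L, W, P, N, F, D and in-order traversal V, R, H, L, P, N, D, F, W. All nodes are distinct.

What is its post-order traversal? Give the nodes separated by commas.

V, R, D, F, N, P, W, L, H

The first element of pre-order is the root; it splits in-order into left and right subtrees.
Root H: left subtree has 2 nodes {V, R}, right has 6 {L, P, N, D, F, W}.
  Root R: left subtree has 1 node {V}, right has 0 { }.
  Root L: left subtree has 0 nodes { }, right has 5 {P, N, D, F, W}.
    Root W: left subtree has 4 nodes {P, N, D, F}, right has 0 { }.
      Root P: left subtree has 0 nodes { }, right has 3 {N, D, F}.
        Root N: left subtree has 0 nodes { }, right has 2 {D, F}.
          Root F: left subtree has 1 node {D}, right has 0 { }.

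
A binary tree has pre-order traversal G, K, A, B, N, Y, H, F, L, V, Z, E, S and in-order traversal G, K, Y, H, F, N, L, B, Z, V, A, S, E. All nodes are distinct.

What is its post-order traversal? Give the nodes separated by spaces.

F H Y L N Z V B S E A K G

The first element of pre-order is the root; it splits in-order into left and right subtrees.
Root G: left subtree has 0 nodes { }, right has 12 {K, Y, H, F, N, L, B, Z, V, A, S, E}.
  Root K: left subtree has 0 nodes { }, right has 11 {Y, H, F, N, L, B, Z, V, A, S, E}.
    Root A: left subtree has 8 nodes {Y, H, F, N, L, B, Z, V}, right has 2 {S, E}.
      Root B: left subtree has 5 nodes {Y, H, F, N, L}, right has 2 {Z, V}.
        Root N: left subtree has 3 nodes {Y, H, F}, right has 1 {L}.
          Root Y: left subtree has 0 nodes { }, right has 2 {H, F}.
            Root H: left subtree has 0 nodes { }, right has 1 {F}.
        Root V: left subtree has 1 node {Z}, right has 0 { }.
      Root E: left subtree has 1 node {S}, right has 0 { }.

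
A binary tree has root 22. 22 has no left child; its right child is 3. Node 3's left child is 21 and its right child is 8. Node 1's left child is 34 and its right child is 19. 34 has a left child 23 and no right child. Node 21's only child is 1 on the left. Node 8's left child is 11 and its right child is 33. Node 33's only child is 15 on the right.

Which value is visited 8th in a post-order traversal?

33

Post-order visits the left subtree, then the right subtree, then the node.
At 22: no left child.
At 22: go right to 3.
  At 3: go left to 21.
    At 21: go left to 1.
      At 1: go left to 34.
        At 34: go left to 23.
          23 is a leaf — visit 23.
        At 34: no right child.
        Visit 34.
      At 1: go right to 19.
        19 is a leaf — visit 19.
      Visit 1.
    At 21: no right child.
    Visit 21.
  At 3: go right to 8.
    At 8: go left to 11.
      11 is a leaf — visit 11.
    At 8: go right to 33.
      At 33: no left child.
      At 33: go right to 15.
        15 is a leaf — visit 15.
      Visit 33.
    Visit 8.
  Visit 3.
Visit 22.
Full post-order sequence: 23, 34, 19, 1, 21, 11, 15, 33, 8, 3, 22.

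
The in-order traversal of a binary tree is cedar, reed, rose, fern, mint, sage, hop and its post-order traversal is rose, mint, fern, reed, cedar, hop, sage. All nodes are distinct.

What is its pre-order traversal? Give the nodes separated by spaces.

sage cedar reed fern rose mint hop

The last element of post-order is the root; it splits in-order into left and right subtrees.
Root sage: left subtree has 5 nodes {cedar, reed, rose, fern, mint}, right has 1 {hop}.
  Root cedar: left subtree has 0 nodes { }, right has 4 {reed, rose, fern, mint}.
    Root reed: left subtree has 0 nodes { }, right has 3 {rose, fern, mint}.
      Root fern: left subtree has 1 node {rose}, right has 1 {mint}.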